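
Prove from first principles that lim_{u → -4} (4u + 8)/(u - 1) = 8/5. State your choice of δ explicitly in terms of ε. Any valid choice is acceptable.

Suppose ε > 0. We want δ > 0 with 0 < |u + 4| < δ ⇒ |(4u + 8)/(u - 1) − (8/5)| < ε.
Combining over a common denominator, (4u + 8)/(u - 1) − (8/5) = [(4u + 8)·(-5) − (-8)·(u - 1)] / [(-5)·(u - 1)] = -12(u + 4) / ((-5)(u - 1)).
So |(4u + 8)/(u - 1) − (8/5)| = 12|u + 4| / (5·|u − 1|).
Restrict δ ≤ 5/2. Then |u + 4| < 5/2 gives |u − 1| = |(u + 4) + (-5)| ≥ 5 − 5/2 = 5/2.
Hence |(4u + 8)/(u - 1) − (8/5)| < 12|u + 4|/(5·(5/2)) = (24/25)|u + 4|, which is < ε once |u + 4| < (25/24)ε.
Take δ = min(5/2, (25/24)ε). Then 0 < |u + 4| < δ forces both bounds, so |(4u + 8)/(u - 1) − (8/5)| < ε.

δ = min(5/2, (25/24)ε)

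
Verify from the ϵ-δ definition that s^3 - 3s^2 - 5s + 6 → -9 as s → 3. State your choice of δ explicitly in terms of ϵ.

δ = min(2, ϵ/30)

Let ϵ > 0 be given. We want δ > 0 such that 0 < |s − 3| < δ implies |(s^3 - 3s^2 - 5s + 6) + 9| < ϵ.
(s^3 - 3s^2 - 5s + 6) + 9 = s^3 - 3s^2 - 5s + 15 = (s − 3)(s^2 - 5).
So |(s^3 - 3s^2 - 5s + 6) + 9| = |s − 3|·|s^2 - 5|.
Assume first that |s − 3| < 2, so |s| < 5. Then |s^2 - 5| ≤ 5^2 + 5 = 30.
Hence |(s^3 - 3s^2 - 5s + 6) + 9| ≤ 30|s − 3| < ϵ provided |s − 3| < ϵ/30.
Take δ = min(2, ϵ/30). Then 0 < |s − 3| < δ gives both |s − 3| < 2 and |s − 3| < ϵ/30, so |(s^3 - 3s^2 - 5s + 6) + 9| < ϵ.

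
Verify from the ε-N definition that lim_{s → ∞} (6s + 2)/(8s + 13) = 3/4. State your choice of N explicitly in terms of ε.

N = (31/32)/ε

Suppose ε > 0. We seek N > 0 such that s > N implies |(6s + 2)/(8s + 13) − (3/4)| < ε.
(6s + 2)/(8s + 13) − (3/4) = (8(6s + 2) − 6(8s + 13)) / (8(8s + 13)) = -62/(8(8s + 13)).
For s > 0 we have 8s + 13 > 8s, so |(6s + 2)/(8s + 13) − (3/4)| = 62/(8(8s + 13)) < 62/(8·8s) = (31/32)/s.
Thus |(6s + 2)/(8s + 13) − (3/4)| < ε whenever s > (31/32)/ε.
Take N = (31/32)/ε. If s > N then |(6s + 2)/(8s + 13) − (3/4)| < (31/32)/s < ε.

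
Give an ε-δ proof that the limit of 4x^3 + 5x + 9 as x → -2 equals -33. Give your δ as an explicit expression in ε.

Let ε > 0. We want δ > 0 such that 0 < |x + 2| < δ implies |(4x^3 + 5x + 9) + 33| < ε.
(4x^3 + 5x + 9) + 33 = 4x^3 + 5x + 42 = (x + 2)(4x^2 - 8x + 21).
So |(4x^3 + 5x + 9) + 33| = |x + 2|·|4x^2 - 8x + 21|.
Assume first that |x + 2| < 1, so |x| < 3. Then |4x^2 - 8x + 21| ≤ 4·3^2 + 8·3 + 21 = 81.
Hence |(4x^3 + 5x + 9) + 33| ≤ 81|x + 2| < ε provided |x + 2| < ε/81.
Choosing δ = min(1, ε/81) ensures both conditions, hence |(4x^3 + 5x + 9) + 33| < ε.

δ = min(1, ε/81)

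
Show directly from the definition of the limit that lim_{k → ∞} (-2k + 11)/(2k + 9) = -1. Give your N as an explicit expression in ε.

N = 10/ε

Suppose ε > 0. For k ≥ 1, |(-2k + 11)/(2k + 9) + 1| = |40|/(2(2k + 9)) = 40/(2(2k + 9)).
Since 2k + 9 ≥ 2k for k ≥ 1, this is ≤ 40/(2·2k) = 10/k.
So |(-2k + 11)/(2k + 9) + 1| < ε whenever k > 10/ε.
Take N = 10/ε. If k > N then |(-2k + 11)/(2k + 9) + 1| ≤ 10/k < ε.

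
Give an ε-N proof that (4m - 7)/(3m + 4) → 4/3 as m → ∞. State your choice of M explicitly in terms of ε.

Fix ε > 0. For m ≥ 1, |(4m - 7)/(3m + 4) − (4/3)| = |-37|/(3(3m + 4)) = 37/(3(3m + 4)).
Since 3m + 4 ≥ 3m for m ≥ 1, this is ≤ 37/(3·3m) = (37/9)/m.
So |(4m - 7)/(3m + 4) − (4/3)| < ε whenever m > (37/9)/ε.
Take M = (37/9)/ε. If m > M then |(4m - 7)/(3m + 4) − (4/3)| ≤ (37/9)/m < ε.

M = (37/9)/ε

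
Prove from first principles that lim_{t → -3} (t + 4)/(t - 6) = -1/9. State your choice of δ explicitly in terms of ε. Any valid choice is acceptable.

Let ε > 0 be given. We want δ > 0 with 0 < |t + 3| < δ ⇒ |(t + 4)/(t - 6) + 1/9| < ε.
Combining over a common denominator, (t + 4)/(t - 6) + 1/9 = [(t + 4)·(-9) − 1·(t - 6)] / [(-9)·(t - 6)] = -10(t + 3) / ((-9)(t - 6)).
So |(t + 4)/(t - 6) + 1/9| = 10|t + 3| / (9·|t − 6|).
Restrict δ ≤ 9/2. Then |t + 3| < 9/2 gives |t − 6| = |(t + 3) + (-9)| ≥ 9 − 9/2 = 9/2.
Hence |(t + 4)/(t - 6) + 1/9| < 10|t + 3|/(9·(9/2)) = (20/81)|t + 3|, which is < ε once |t + 3| < (81/20)ε.
Take δ = min(9/2, (81/20)ε). Then 0 < |t + 3| < δ forces both bounds, so |(t + 4)/(t - 6) + 1/9| < ε.

δ = min(9/2, (81/20)ε)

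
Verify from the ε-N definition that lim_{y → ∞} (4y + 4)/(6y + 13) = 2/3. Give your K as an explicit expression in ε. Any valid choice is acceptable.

Suppose ε > 0. We seek K > 0 such that y > K implies |(4y + 4)/(6y + 13) − (2/3)| < ε.
(4y + 4)/(6y + 13) − (2/3) = (6(4y + 4) − 4(6y + 13)) / (6(6y + 13)) = -28/(6(6y + 13)).
For y > 0 we have 6y + 13 > 6y, so |(4y + 4)/(6y + 13) − (2/3)| = 28/(6(6y + 13)) < 28/(6·6y) = (7/9)/y.
Thus |(4y + 4)/(6y + 13) − (2/3)| < ε whenever y > (7/9)/ε.
Take K = (7/9)/ε. If y > K then |(4y + 4)/(6y + 13) − (2/3)| < (7/9)/y < ε.

K = (7/9)/ε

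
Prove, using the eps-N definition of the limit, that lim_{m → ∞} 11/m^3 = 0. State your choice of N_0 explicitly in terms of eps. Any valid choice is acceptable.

Let eps > 0 be given. For m ≥ 1, |11/m^3 − 0| = 11/m^3.
11/m^3 < eps ⇔ m^3 > 11/eps ⇔ m > (11/eps)^{1/3}.
Take N_0 = (11/eps)^{1/3}. Then m > N_0 implies 11/m^3 < eps.

N_0 = (11/eps)^{1/3}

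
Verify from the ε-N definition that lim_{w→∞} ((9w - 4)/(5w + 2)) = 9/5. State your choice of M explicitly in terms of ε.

M = (38/25)/ε

Let ε > 0. We seek M > 0 such that w > M implies |(9w - 4)/(5w + 2) − (9/5)| < ε.
(9w - 4)/(5w + 2) − (9/5) = (5(9w - 4) − 9(5w + 2)) / (5(5w + 2)) = -38/(5(5w + 2)).
For w > 0 we have 5w + 2 > 5w, so |(9w - 4)/(5w + 2) − (9/5)| = 38/(5(5w + 2)) < 38/(5·5w) = (38/25)/w.
Thus |(9w - 4)/(5w + 2) − (9/5)| < ε whenever w > (38/25)/ε.
Take M = (38/25)/ε. If w > M then |(9w - 4)/(5w + 2) − (9/5)| < (38/25)/w < ε.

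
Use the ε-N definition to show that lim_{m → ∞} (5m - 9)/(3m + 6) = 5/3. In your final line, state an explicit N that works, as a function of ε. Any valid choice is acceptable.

N = (19/3)/ε

Let ε > 0 be given. For m ≥ 1, |(5m - 9)/(3m + 6) − (5/3)| = |-57|/(3(3m + 6)) = 57/(3(3m + 6)).
Since 3m + 6 ≥ 3m for m ≥ 1, this is ≤ 57/(3·3m) = (19/3)/m.
So |(5m - 9)/(3m + 6) − (5/3)| < ε whenever m > (19/3)/ε.
Take N = (19/3)/ε. If m > N then |(5m - 9)/(3m + 6) − (5/3)| ≤ (19/3)/m < ε.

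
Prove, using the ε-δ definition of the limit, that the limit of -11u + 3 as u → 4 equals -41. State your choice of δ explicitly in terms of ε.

δ = ε/11

Fix ε > 0. We need δ > 0 so that 0 < |u − 4| < δ implies |(-11u + 3) + 41| < ε.
|(-11u + 3) + 41| = |-11u + 44| = 11|u − 4|.
Thus it suffices that |u − 4| < ε/11.
Choosing δ = ε/11 gives |(-11u + 3) + 41| = 11|u − 4| < ε whenever |u − 4| < δ.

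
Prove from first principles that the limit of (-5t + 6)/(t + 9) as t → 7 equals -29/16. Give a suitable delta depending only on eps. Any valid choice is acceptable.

Let eps > 0 be given. We want delta > 0 with 0 < |t − 7| < delta ⇒ |(-5t + 6)/(t + 9) + 29/16| < eps.
Combining over a common denominator, (-5t + 6)/(t + 9) + 29/16 = [(-5t + 6)·16 − (-29)·(t + 9)] / [16·(t + 9)] = -51(t − 7) / (16(t + 9)).
So |(-5t + 6)/(t + 9) + 29/16| = 51|t − 7| / (16·|t + 9|).
Restrict delta ≤ 8. Then |t − 7| < 8 gives |t + 9| = |(t − 7) + 16| ≥ 16 − 8 = 8.
Hence |(-5t + 6)/(t + 9) + 29/16| < 51|t − 7|/(16·8) = (51/128)|t − 7|, which is < eps once |t − 7| < (128/51)eps.
Take delta = min(8, (128/51)eps). Then 0 < |t − 7| < delta forces both bounds, so |(-5t + 6)/(t + 9) + 29/16| < eps.

delta = min(8, (128/51)eps)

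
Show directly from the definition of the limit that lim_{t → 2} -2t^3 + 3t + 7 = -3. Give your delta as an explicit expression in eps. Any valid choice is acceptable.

Fix eps > 0. We want delta > 0 such that 0 < |t − 2| < delta implies |(-2t^3 + 3t + 7) + 3| < eps.
(-2t^3 + 3t + 7) + 3 = -2t^3 + 3t + 10 = (t − 2)(-2t^2 - 4t - 5).
So |(-2t^3 + 3t + 7) + 3| = |t − 2|·|-2t^2 - 4t - 5|.
Assume first that |t − 2| < 2, so |t| < 4. Then |-2t^2 - 4t - 5| ≤ 2·4^2 + 4·4 + 5 = 53.
Hence |(-2t^3 + 3t + 7) + 3| ≤ 53|t − 2| < eps provided |t − 2| < eps/53.
Take delta = min(2, eps/53). Then 0 < |t − 2| < delta gives both |t − 2| < 2 and |t − 2| < eps/53, so |(-2t^3 + 3t + 7) + 3| < eps.

delta = min(2, eps/53)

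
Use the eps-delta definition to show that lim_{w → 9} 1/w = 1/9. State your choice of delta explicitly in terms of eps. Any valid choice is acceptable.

delta = min(9/2, (81/2)eps)

Suppose eps > 0. We seek delta > 0 such that 0 < |w − 9| < delta implies |1/w − (1/9)| < eps.
|1/w − (1/9)| = |9 − w|/(9·|w|) = |w − 9|/(9|w|).
Restrict delta ≤ 9/2. Then |w − 9| < 9/2 gives |w| > 9/2, so 9|w| > 81/2.
Then |1/w − (1/9)| < |w − 9|/(81/2), which is < eps when |w − 9| < (81/2)eps.
Take delta = min(9/2, (81/2)eps). Then 0 < |w − 9| < delta gives both |w − 9| < 9/2 and |w − 9| < (81/2)eps, so |1/w − (1/9)| < eps.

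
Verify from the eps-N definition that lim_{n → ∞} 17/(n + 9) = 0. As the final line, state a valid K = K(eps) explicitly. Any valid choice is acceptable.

K = 17/eps

Fix eps > 0. For n ≥ 1, |17/(n + 9) − 0| = 17/(n + 9) ≤ 17/n.
We need 17/n < eps, i.e. n > 17/eps.
Take K = 17/eps. If n > K then |17/(n + 9)| ≤ 17/n < eps.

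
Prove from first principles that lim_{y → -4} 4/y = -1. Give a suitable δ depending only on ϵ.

δ = min(2, 2ϵ)

Let ϵ > 0 be given. We seek δ > 0 such that 0 < |y + 4| < δ implies |4/y + 1| < ϵ.
|4/y + 1| = 4·|-4 − y|/(4·|y|) = 4|y + 4|/(4|y|).
Restrict δ ≤ 2. Then |y + 4| < 2 gives |y| > 2, so 4|y| > 8.
Then |4/y + 1| < 4|y + 4|/8, which is < ϵ when |y + 4| < 2ϵ.
Take δ = min(2, 2ϵ). Then 0 < |y + 4| < δ gives both |y + 4| < 2 and |y + 4| < 2ϵ, so |4/y + 1| < ϵ.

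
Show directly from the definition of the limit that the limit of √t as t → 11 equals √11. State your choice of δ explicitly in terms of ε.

δ = min(11, √11·ε)

Suppose ε > 0. We want δ > 0 such that 0 < |t − 11| < δ implies |√t − √11| < ε.
Rationalise: √t − √11 = (t − 11)/(√t + √11), so |√t − √11| = |t − 11|/(√t + √11).
Restrict δ ≤ 11 so that |t − 11| < 11 forces t > 0, and then √t + √11 > √11.
Hence |√t − √11| < |t − 11|/√11, which is < ε once |t − 11| < √11·ε.
Take δ = min(11, √11·ε). If 0 < |t − 11| < δ then t > 0 and |√t − √11| < |t − 11|/√11 < ε.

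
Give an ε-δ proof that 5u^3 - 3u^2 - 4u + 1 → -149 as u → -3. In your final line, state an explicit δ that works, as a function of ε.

Fix ε > 0. We want δ > 0 such that 0 < |u + 3| < δ implies |(5u^3 - 3u^2 - 4u + 1) + 149| < ε.
(5u^3 - 3u^2 - 4u + 1) + 149 = 5u^3 - 3u^2 - 4u + 150 = (u + 3)(5u^2 - 18u + 50).
So |(5u^3 - 3u^2 - 4u + 1) + 149| = |u + 3|·|5u^2 - 18u + 50|.
Assume first that |u + 3| < 2, so |u| < 5. Then |5u^2 - 18u + 50| ≤ 5·5^2 + 18·5 + 50 = 265.
Hence |(5u^3 - 3u^2 - 4u + 1) + 149| ≤ 265|u + 3| < ε provided |u + 3| < ε/265.
Take δ = min(2, ε/265). Then 0 < |u + 3| < δ gives both |u + 3| < 2 and |u + 3| < ε/265, so |(5u^3 - 3u^2 - 4u + 1) + 149| < ε.

δ = min(2, ε/265)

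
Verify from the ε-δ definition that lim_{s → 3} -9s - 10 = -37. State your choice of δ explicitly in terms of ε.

Let ε > 0. We need δ > 0 so that 0 < |s − 3| < δ implies |(-9s - 10) + 37| < ε.
|(-9s - 10) + 37| = |-9s + 27| = 9|s − 3|.
Thus it suffices that |s − 3| < ε/9.
Choosing δ = ε/9 gives |(-9s - 10) + 37| = 9|s − 3| < ε whenever |s − 3| < δ.

δ = ε/9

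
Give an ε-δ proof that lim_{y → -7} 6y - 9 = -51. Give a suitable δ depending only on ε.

δ = ε/6

Let ε > 0. We need δ > 0 so that 0 < |y + 7| < δ implies |(6y - 9) + 51| < ε.
|(6y - 9) + 51| = |6y + 42| = 6|y + 7|.
Thus it suffices that |y + 7| < ε/6.
Choosing δ = ε/6 gives |(6y - 9) + 51| = 6|y + 7| < ε whenever |y + 7| < δ.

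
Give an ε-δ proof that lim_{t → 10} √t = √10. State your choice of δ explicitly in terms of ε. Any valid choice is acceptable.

δ = min(10, √10·ε)

Fix ε > 0. We want δ > 0 such that 0 < |t − 10| < δ implies |√t − √10| < ε.
Multiplying by the conjugate, |√t − √10| = |t − 10|/(√t + √10).
Restrict δ ≤ 10 so that |t − 10| < 10 forces t > 0, and then √t + √10 > √10.
Hence |√t − √10| < |t − 10|/√10, which is < ε once |t − 10| < √10·ε.
Take δ = min(10, √10·ε). If 0 < |t − 10| < δ then t > 0 and |√t − √10| < |t − 10|/√10 < ε.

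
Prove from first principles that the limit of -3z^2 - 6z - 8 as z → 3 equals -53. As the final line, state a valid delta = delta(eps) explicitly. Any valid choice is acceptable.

Let eps > 0. We want delta > 0 such that 0 < |z − 3| < delta implies |(-3z^2 - 6z - 8) + 53| < eps.
(-3z^2 - 6z - 8) + 53 = -3z^2 - 6z + 45 = (z − 3)(-3z - 15).
So |(-3z^2 - 6z - 8) + 53| = |z − 3|·|-3z - 15|.
Require delta ≤ 1. Then |z − 3| < 1 gives |z| < 4, and by the triangle inequality |-3z - 15| ≤ 3·4 + 15 = 27.
Hence |(-3z^2 - 6z - 8) + 53| ≤ 27|z − 3| < eps provided |z − 3| < eps/27.
Take delta = min(1, eps/27). Then 0 < |z − 3| < delta gives both |z − 3| < 1 and |z − 3| < eps/27, so |(-3z^2 - 6z - 8) + 53| < eps.

delta = min(1, eps/27)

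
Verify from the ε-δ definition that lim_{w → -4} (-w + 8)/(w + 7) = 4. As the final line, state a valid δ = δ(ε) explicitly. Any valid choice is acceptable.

δ = min(3/2, (3/10)ε)

Let ε > 0. We want δ > 0 with 0 < |w + 4| < δ ⇒ |(-w + 8)/(w + 7) − 4| < ε.
Combining over a common denominator, (-w + 8)/(w + 7) − 4 = [(-w + 8)·3 − 12·(w + 7)] / [3·(w + 7)] = -15(w + 4) / (3(w + 7)).
So |(-w + 8)/(w + 7) − 4| = 15|w + 4| / (3·|w + 7|).
Require δ ≤ 3/2, so |w + 7| ≥ |3| − |w + 4| > 3 − 3/2 = 3/2.
Hence |(-w + 8)/(w + 7) − 4| < 15|w + 4|/(3·(3/2)) = (10/3)|w + 4|, which is < ε once |w + 4| < (3/10)ε.
Take δ = min(3/2, (3/10)ε). Then 0 < |w + 4| < δ forces both bounds, so |(-w + 8)/(w + 7) − 4| < ε.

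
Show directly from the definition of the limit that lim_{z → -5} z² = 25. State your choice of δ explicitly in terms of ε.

Fix ε > 0. We seek δ > 0 with 0 < |z + 5| < δ ⇒ |z² − 25| < ε.
Factor: z² − 25 = (z + 5)(z - 5), so |z² − 25| = |z + 5|·|z - 5|.
Impose δ ≤ 1 so that |z| < 6; then |z - 5| ≤ 11.
Hence |z² − 25| ≤ 11|z + 5|, which is < ε once |z + 5| < ε/11.
Take δ = min(1, ε/11). If 0 < |z + 5| < δ then both bounds hold and |z² − 25| ≤ 11|z + 5| < 11·(ε/11) = ε.

δ = min(1, ε/11)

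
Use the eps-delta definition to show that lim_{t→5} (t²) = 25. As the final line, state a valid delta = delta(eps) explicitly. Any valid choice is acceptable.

Suppose eps > 0. We seek delta > 0 with 0 < |t − 5| < delta ⇒ |t² − 25| < eps.
Factor: t² − 25 = (t − 5)(t + 5), so |t² − 25| = |t − 5|·|t + 5|.
Restrict delta ≤ 2. Then |t − 5| < 2 gives |t| < 7, so by the triangle inequality |t + 5| ≤ 7 + 5 = 12.
Hence |t² − 25| ≤ 12|t − 5|, which is < eps once |t − 5| < eps/12.
Take delta = min(2, eps/12). If 0 < |t − 5| < delta then both bounds hold and |t² − 25| ≤ 12|t − 5| < 12·(eps/12) = eps.

delta = min(2, eps/12)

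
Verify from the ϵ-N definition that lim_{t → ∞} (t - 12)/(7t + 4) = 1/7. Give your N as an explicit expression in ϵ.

Suppose ϵ > 0. We seek N > 0 such that t > N implies |(t - 12)/(7t + 4) − (1/7)| < ϵ.
(t - 12)/(7t + 4) − (1/7) = (7(t - 12) − (7t + 4)) / (7(7t + 4)) = -88/(7(7t + 4)).
For t > 0 we have 7t + 4 > 7t, so |(t - 12)/(7t + 4) − (1/7)| = 88/(7(7t + 4)) < 88/(7·7t) = (88/49)/t.
Thus |(t - 12)/(7t + 4) − (1/7)| < ϵ whenever t > (88/49)/ϵ.
Take N = (88/49)/ϵ. If t > N then |(t - 12)/(7t + 4) − (1/7)| < (88/49)/t < ϵ.

N = (88/49)/ϵ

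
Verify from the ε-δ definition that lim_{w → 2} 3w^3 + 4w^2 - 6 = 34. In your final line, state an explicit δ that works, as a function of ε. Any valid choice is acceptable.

δ = min(1, ε/77)

Let ε > 0. We want δ > 0 such that 0 < |w − 2| < δ implies |(3w^3 + 4w^2 - 6) − 34| < ε.
(3w^3 + 4w^2 - 6) − 34 = 3w^3 + 4w^2 - 40 = (w − 2)(3w^2 + 10w + 20).
So |(3w^3 + 4w^2 - 6) − 34| = |w − 2|·|3w^2 + 10w + 20|.
Assume first that |w − 2| < 1, so |w| < 3. Then |3w^2 + 10w + 20| ≤ 3·3^2 + 10·3 + 20 = 77.
Hence |(3w^3 + 4w^2 - 6) − 34| ≤ 77|w − 2| < ε provided |w − 2| < ε/77.
Take δ = min(1, ε/77). Then 0 < |w − 2| < δ gives both |w − 2| < 1 and |w − 2| < ε/77, so |(3w^3 + 4w^2 - 6) − 34| < ε.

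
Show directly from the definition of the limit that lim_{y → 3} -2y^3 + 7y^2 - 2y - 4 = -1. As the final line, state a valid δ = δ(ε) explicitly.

Fix ε > 0. We want δ > 0 such that 0 < |y − 3| < δ implies |(-2y^3 + 7y^2 - 2y - 4) + 1| < ε.
(-2y^3 + 7y^2 - 2y - 4) + 1 = -2y^3 + 7y^2 - 2y - 3 = (y − 3)(-2y^2 + y + 1).
So |(-2y^3 + 7y^2 - 2y - 4) + 1| = |y − 3|·|-2y^2 + y + 1|.
Require δ ≤ 1. Then |y − 3| < 1 gives |y| < 4, and by the triangle inequality |-2y^2 + y + 1| ≤ 2·4^2 + 4 + 1 = 37.
Hence |(-2y^3 + 7y^2 - 2y - 4) + 1| ≤ 37|y − 3| < ε provided |y − 3| < ε/37.
Choosing δ = min(1, ε/37) ensures both conditions, hence |(-2y^3 + 7y^2 - 2y - 4) + 1| < ε.

δ = min(1, ε/37)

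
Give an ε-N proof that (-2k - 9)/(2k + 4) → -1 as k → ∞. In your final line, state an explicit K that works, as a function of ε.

K = (5/2)/ε

Let ε > 0 be given. For k ≥ 1, |(-2k - 9)/(2k + 4) + 1| = |-10|/(2(2k + 4)) = 10/(2(2k + 4)).
Since 2k + 4 ≥ 2k for k ≥ 1, this is ≤ 10/(2·2k) = (5/2)/k.
So |(-2k - 9)/(2k + 4) + 1| < ε whenever k > (5/2)/ε.
Take K = (5/2)/ε. If k > K then |(-2k - 9)/(2k + 4) + 1| ≤ (5/2)/k < ε.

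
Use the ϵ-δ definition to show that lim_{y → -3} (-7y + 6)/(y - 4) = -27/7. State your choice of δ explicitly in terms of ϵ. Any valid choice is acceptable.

δ = min(7/2, (49/44)ϵ)

Let ϵ > 0 be given. We want δ > 0 with 0 < |y + 3| < δ ⇒ |(-7y + 6)/(y - 4) + 27/7| < ϵ.
Combining over a common denominator, (-7y + 6)/(y - 4) + 27/7 = [(-7y + 6)·(-7) − 27·(y - 4)] / [(-7)·(y - 4)] = 22(y + 3) / ((-7)(y - 4)).
So |(-7y + 6)/(y - 4) + 27/7| = 22|y + 3| / (7·|y − 4|).
Restrict δ ≤ 7/2. Then |y + 3| < 7/2 gives |y − 4| = |(y + 3) + (-7)| ≥ 7 − 7/2 = 7/2.
Hence |(-7y + 6)/(y - 4) + 27/7| < 22|y + 3|/(7·(7/2)) = (44/49)|y + 3|, which is < ϵ once |y + 3| < (49/44)ϵ.
Take δ = min(7/2, (49/44)ϵ). Then 0 < |y + 3| < δ forces both bounds, so |(-7y + 6)/(y - 4) + 27/7| < ϵ.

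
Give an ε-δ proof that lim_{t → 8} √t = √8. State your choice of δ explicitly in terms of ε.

δ = min(8, √8·ε)

Fix ε > 0. We want δ > 0 such that 0 < |t − 8| < δ implies |√t − √8| < ε.
Rationalise: √t − √8 = (t − 8)/(√t + √8), so |√t − √8| = |t − 8|/(√t + √8).
Restrict δ ≤ 8 so that |t − 8| < 8 forces t > 0, and then √t + √8 > √8.
Hence |√t − √8| < |t − 8|/√8, which is < ε once |t − 8| < √8·ε.
Take δ = min(8, √8·ε). If 0 < |t − 8| < δ then t > 0 and |√t − √8| < |t − 8|/√8 < ε.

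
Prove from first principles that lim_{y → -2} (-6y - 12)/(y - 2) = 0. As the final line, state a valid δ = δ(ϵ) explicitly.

Let ϵ > 0 be given. We want δ > 0 with 0 < |y + 2| < δ ⇒ |(-6y - 12)/(y - 2) − 0| < ϵ.
Combining over a common denominator, (-6y - 12)/(y - 2) − 0 = [(-6y - 12)·(-4) − 0·(y - 2)] / [(-4)·(y - 2)] = 24(y + 2) / ((-4)(y - 2)).
So |(-6y - 12)/(y - 2) − 0| = 24|y + 2| / (4·|y − 2|).
Restrict δ ≤ 2. Then |y + 2| < 2 gives |y − 2| = |(y + 2) + (-4)| ≥ 4 − 2 = 2.
Hence |(-6y - 12)/(y - 2) − 0| < 24|y + 2|/(4·2) = 3|y + 2|, which is < ϵ once |y + 2| < (1/3)ϵ.
Take δ = min(2, (1/3)ϵ). Then 0 < |y + 2| < δ forces both bounds, so |(-6y - 12)/(y - 2) − 0| < ϵ.

δ = min(2, (1/3)ϵ)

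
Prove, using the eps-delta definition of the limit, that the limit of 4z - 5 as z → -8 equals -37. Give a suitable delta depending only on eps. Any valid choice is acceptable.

delta = eps/4

Fix eps > 0. We need delta > 0 so that 0 < |z + 8| < delta implies |(4z - 5) + 37| < eps.
Since (4z - 5) + 37 = 4(z + 8), we have |(4z - 5) + 37| = 4|z + 8|.
Thus it suffices that |z + 8| < eps/4.
Choosing delta = eps/4 gives |(4z - 5) + 37| = 4|z + 8| < eps whenever |z + 8| < delta.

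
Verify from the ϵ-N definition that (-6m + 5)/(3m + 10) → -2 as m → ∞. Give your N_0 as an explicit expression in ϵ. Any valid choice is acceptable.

N_0 = (25/3)/ϵ

Let ϵ > 0. For m ≥ 1, |(-6m + 5)/(3m + 10) + 2| = |75|/(3(3m + 10)) = 75/(3(3m + 10)).
Since 3m + 10 ≥ 3m for m ≥ 1, this is ≤ 75/(3·3m) = (25/3)/m.
So |(-6m + 5)/(3m + 10) + 2| < ϵ whenever m > (25/3)/ϵ.
Take N_0 = (25/3)/ϵ. If m > N_0 then |(-6m + 5)/(3m + 10) + 2| ≤ (25/3)/m < ϵ.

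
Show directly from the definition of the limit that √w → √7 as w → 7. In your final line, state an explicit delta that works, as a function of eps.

delta = min(7, √7·eps)

Suppose eps > 0. We want delta > 0 such that 0 < |w − 7| < delta implies |√w − √7| < eps.
Multiplying by the conjugate, |√w − √7| = |w − 7|/(√w + √7).
Restrict delta ≤ 7 so that |w − 7| < 7 forces w > 0, and then √w + √7 > √7.
Hence |√w − √7| < |w − 7|/√7, which is < eps once |w − 7| < √7·eps.
Take delta = min(7, √7·eps). If 0 < |w − 7| < delta then w > 0 and |√w − √7| < |w − 7|/√7 < eps.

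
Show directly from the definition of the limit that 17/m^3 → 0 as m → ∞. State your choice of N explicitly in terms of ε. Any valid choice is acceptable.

Let ε > 0 be given. For m ≥ 1, |17/m^3 − 0| = 17/m^3.
17/m^3 < ε ⇔ m^3 > 17/ε ⇔ m > (17/ε)^{1/3}.
Take N = (17/ε)^{1/3}. Then m > N implies 17/m^3 < ε.

N = (17/ε)^{1/3}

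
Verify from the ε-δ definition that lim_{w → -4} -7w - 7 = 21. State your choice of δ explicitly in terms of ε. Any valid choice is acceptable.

Suppose ε > 0. We need δ > 0 so that 0 < |w + 4| < δ implies |(-7w - 7) − 21| < ε.
Since (-7w - 7) − 21 = -7(w + 4), we have |(-7w - 7) − 21| = 7|w + 4|.
So 7|w + 4| < ε exactly when |w + 4| < ε/7.
Choosing δ = ε/7 gives |(-7w - 7) − 21| = 7|w + 4| < ε whenever |w + 4| < δ.

δ = ε/7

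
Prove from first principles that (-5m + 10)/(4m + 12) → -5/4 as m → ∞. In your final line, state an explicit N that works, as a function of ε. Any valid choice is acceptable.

N = (25/4)/ε

Let ε > 0. For m ≥ 1, |(-5m + 10)/(4m + 12) + 5/4| = |100|/(4(4m + 12)) = 100/(4(4m + 12)).
Since 4m + 12 ≥ 4m for m ≥ 1, this is ≤ 100/(4·4m) = (25/4)/m.
So |(-5m + 10)/(4m + 12) + 5/4| < ε whenever m > (25/4)/ε.
Take N = (25/4)/ε. If m > N then |(-5m + 10)/(4m + 12) + 5/4| ≤ (25/4)/m < ε.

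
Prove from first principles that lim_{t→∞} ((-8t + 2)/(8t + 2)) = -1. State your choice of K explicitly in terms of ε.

K = (1/2)/ε

Fix ε > 0. We seek K > 0 such that t > K implies |(-8t + 2)/(8t + 2) + 1| < ε.
(-8t + 2)/(8t + 2) + 1 = (8(-8t + 2) − (-8)(8t + 2)) / (8(8t + 2)) = 32/(8(8t + 2)).
For t > 0 we have 8t + 2 > 8t, so |(-8t + 2)/(8t + 2) + 1| = 32/(8(8t + 2)) < 32/(8·8t) = (1/2)/t.
Thus |(-8t + 2)/(8t + 2) + 1| < ε whenever t > (1/2)/ε.
Take K = (1/2)/ε. If t > K then |(-8t + 2)/(8t + 2) + 1| < (1/2)/t < ε.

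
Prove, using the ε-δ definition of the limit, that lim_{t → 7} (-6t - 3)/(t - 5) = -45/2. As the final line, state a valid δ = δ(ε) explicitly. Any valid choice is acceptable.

Fix ε > 0. We want δ > 0 with 0 < |t − 7| < δ ⇒ |(-6t - 3)/(t - 5) + 45/2| < ε.
Combining over a common denominator, (-6t - 3)/(t - 5) + 45/2 = [(-6t - 3)·2 − (-45)·(t - 5)] / [2·(t - 5)] = 33(t − 7) / (2(t - 5)).
So |(-6t - 3)/(t - 5) + 45/2| = 33|t − 7| / (2·|t − 5|).
Restrict δ ≤ 1. Then |t − 7| < 1 gives |t − 5| = |(t − 7) + 2| ≥ 2 − 1 = 1.
Hence |(-6t - 3)/(t - 5) + 45/2| < 33|t − 7|/(2·1) = (33/2)|t − 7|, which is < ε once |t − 7| < (2/33)ε.
Take δ = min(1, (2/33)ε). Then 0 < |t − 7| < δ forces both bounds, so |(-6t - 3)/(t - 5) + 45/2| < ε.

δ = min(1, (2/33)ε)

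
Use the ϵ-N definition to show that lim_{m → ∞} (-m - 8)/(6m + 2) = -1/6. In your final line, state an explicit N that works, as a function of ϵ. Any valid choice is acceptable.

Fix ϵ > 0. For m ≥ 1, |(-m - 8)/(6m + 2) + 1/6| = |-46|/(6(6m + 2)) = 46/(6(6m + 2)).
Since 6m + 2 ≥ 6m for m ≥ 1, this is ≤ 46/(6·6m) = (23/18)/m.
So |(-m - 8)/(6m + 2) + 1/6| < ϵ whenever m > (23/18)/ϵ.
Take N = (23/18)/ϵ. If m > N then |(-m - 8)/(6m + 2) + 1/6| ≤ (23/18)/m < ϵ.

N = (23/18)/ϵ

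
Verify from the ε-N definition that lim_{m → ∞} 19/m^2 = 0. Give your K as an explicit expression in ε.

Fix ε > 0. For m ≥ 1, |19/m^2 − 0| = 19/m^2.
19/m^2 < ε ⇔ m^2 > 19/ε ⇔ m > (19/ε)^{1/2}.
Take K = (19/ε)^{1/2}. Then m > K implies 19/m^2 < ε.

K = (19/ε)^{1/2}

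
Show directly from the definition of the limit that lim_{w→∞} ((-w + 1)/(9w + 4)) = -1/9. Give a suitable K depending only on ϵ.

K = (13/81)/ϵ

Let ϵ > 0 be given. We seek K > 0 such that w > K implies |(-w + 1)/(9w + 4) + 1/9| < ϵ.
(-w + 1)/(9w + 4) + 1/9 = (9(-w + 1) − (-1)(9w + 4)) / (9(9w + 4)) = 13/(9(9w + 4)).
For w > 0 we have 9w + 4 > 9w, so |(-w + 1)/(9w + 4) + 1/9| = 13/(9(9w + 4)) < 13/(9·9w) = (13/81)/w.
Thus |(-w + 1)/(9w + 4) + 1/9| < ϵ whenever w > (13/81)/ϵ.
Take K = (13/81)/ϵ. If w > K then |(-w + 1)/(9w + 4) + 1/9| < (13/81)/w < ϵ.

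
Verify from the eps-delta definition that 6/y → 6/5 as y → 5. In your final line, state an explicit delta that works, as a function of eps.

delta = min(5/2, (25/12)eps)

Let eps > 0 be given. We seek delta > 0 such that 0 < |y − 5| < delta implies |6/y − (6/5)| < eps.
|6/y − (6/5)| = 6·|5 − y|/(5·|y|) = 6|y − 5|/(5|y|).
Require delta ≤ 5/2 so that |y| > 5 − 5/2 = 5/2, hence 5|y| > 25/2.
Then |6/y − (6/5)| < 6|y − 5|/(25/2), which is < eps when |y − 5| < (25/12)eps.
Take delta = min(5/2, (25/12)eps). Then 0 < |y − 5| < delta gives both |y − 5| < 5/2 and |y − 5| < (25/12)eps, so |6/y − (6/5)| < eps.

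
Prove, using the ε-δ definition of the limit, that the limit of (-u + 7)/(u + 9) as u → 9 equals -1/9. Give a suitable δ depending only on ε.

Fix ε > 0. We want δ > 0 with 0 < |u − 9| < δ ⇒ |(-u + 7)/(u + 9) + 1/9| < ε.
Combining over a common denominator, (-u + 7)/(u + 9) + 1/9 = [(-u + 7)·18 − (-2)·(u + 9)] / [18·(u + 9)] = -16(u − 9) / (18(u + 9)).
So |(-u + 7)/(u + 9) + 1/9| = 16|u − 9| / (18·|u + 9|).
Restrict δ ≤ 9. Then |u − 9| < 9 gives |u + 9| = |(u − 9) + 18| ≥ 18 − 9 = 9.
Hence |(-u + 7)/(u + 9) + 1/9| < 16|u − 9|/(18·9) = (8/81)|u − 9|, which is < ε once |u − 9| < (81/8)ε.
Take δ = min(9, (81/8)ε). Then 0 < |u − 9| < δ forces both bounds, so |(-u + 7)/(u + 9) + 1/9| < ε.

δ = min(9, (81/8)ε)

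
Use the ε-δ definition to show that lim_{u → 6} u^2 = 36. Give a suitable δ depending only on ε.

δ = min(2, ε/14)

Fix ε > 0. We seek δ > 0 with 0 < |u − 6| < δ ⇒ |u^2 − 36| < ε.
Factor: u^2 − 36 = (u − 6)(u + 6), so |u^2 − 36| = |u − 6|·|u + 6|.
Impose δ ≤ 2 so that |u| < 8; then |u + 6| ≤ 14.
Hence |u^2 − 36| ≤ 14|u − 6|, which is < ε once |u − 6| < ε/14.
Take δ = min(2, ε/14). If 0 < |u − 6| < δ then both bounds hold and |u^2 − 36| ≤ 14|u − 6| < 14·(ε/14) = ε.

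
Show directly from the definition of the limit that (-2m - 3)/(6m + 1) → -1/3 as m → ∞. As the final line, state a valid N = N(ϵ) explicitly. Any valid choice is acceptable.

N = (4/9)/ϵ

Let ϵ > 0. For m ≥ 1, |(-2m - 3)/(6m + 1) + 1/3| = |-16|/(6(6m + 1)) = 16/(6(6m + 1)).
Since 6m + 1 ≥ 6m for m ≥ 1, this is ≤ 16/(6·6m) = (4/9)/m.
So |(-2m - 3)/(6m + 1) + 1/3| < ϵ whenever m > (4/9)/ϵ.
Take N = (4/9)/ϵ. If m > N then |(-2m - 3)/(6m + 1) + 1/3| ≤ (4/9)/m < ϵ.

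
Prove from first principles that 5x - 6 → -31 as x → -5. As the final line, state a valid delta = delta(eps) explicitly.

Let eps > 0 be given. We need delta > 0 so that 0 < |x + 5| < delta implies |(5x - 6) + 31| < eps.
|(5x - 6) + 31| = |5x + 25| = 5|x + 5|.
So 5|x + 5| < eps exactly when |x + 5| < eps/5.
Choosing delta = eps/5 gives |(5x - 6) + 31| = 5|x + 5| < eps whenever |x + 5| < delta.

delta = eps/5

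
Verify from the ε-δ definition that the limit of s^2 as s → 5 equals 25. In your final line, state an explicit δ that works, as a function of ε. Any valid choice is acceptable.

δ = min(1, ε/11)

Let ε > 0 be given. We seek δ > 0 with 0 < |s − 5| < δ ⇒ |s^2 − 25| < ε.
Factor: s^2 − 25 = (s − 5)(s + 5), so |s^2 − 25| = |s − 5|·|s + 5|.
Impose δ ≤ 1 so that |s| < 6; then |s + 5| ≤ 11.
Hence |s^2 − 25| ≤ 11|s − 5|, which is < ε once |s − 5| < ε/11.
Take δ = min(1, ε/11). If 0 < |s − 5| < δ then both bounds hold and |s^2 − 25| ≤ 11|s − 5| < 11·(ε/11) = ε.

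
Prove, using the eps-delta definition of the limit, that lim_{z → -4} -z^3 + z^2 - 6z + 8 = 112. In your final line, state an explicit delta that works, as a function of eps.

Suppose eps > 0. We want delta > 0 such that 0 < |z + 4| < delta implies |(-z^3 + z^2 - 6z + 8) − 112| < eps.
(-z^3 + z^2 - 6z + 8) − 112 = -z^3 + z^2 - 6z - 104 = (z + 4)(-z^2 + 5z - 26).
So |(-z^3 + z^2 - 6z + 8) − 112| = |z + 4|·|-z^2 + 5z - 26|.
Assume first that |z + 4| < 1, so |z| < 5. Then |-z^2 + 5z - 26| ≤ 5^2 + 5·5 + 26 = 76.
Hence |(-z^3 + z^2 - 6z + 8) − 112| ≤ 76|z + 4| < eps provided |z + 4| < eps/76.
Choosing delta = min(1, eps/76) ensures both conditions, hence |(-z^3 + z^2 - 6z + 8) − 112| < eps.

delta = min(1, eps/76)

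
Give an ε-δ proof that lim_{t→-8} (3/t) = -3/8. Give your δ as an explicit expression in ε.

Let ε > 0. We seek δ > 0 such that 0 < |t + 8| < δ implies |3/t + 3/8| < ε.
|3/t + 3/8| = 3·|-8 − t|/(8·|t|) = 3|t + 8|/(8|t|).
Require δ ≤ 4 so that |t| > 8 − 4 = 4, hence 8|t| > 32.
Then |3/t + 3/8| < 3|t + 8|/32, which is < ε when |t + 8| < (32/3)ε.
Take δ = min(4, (32/3)ε). Then 0 < |t + 8| < δ gives both |t + 8| < 4 and |t + 8| < (32/3)ε, so |3/t + 3/8| < ε.

δ = min(4, (32/3)ε)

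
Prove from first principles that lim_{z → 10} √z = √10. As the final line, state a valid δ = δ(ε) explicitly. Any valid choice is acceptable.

Fix ε > 0. We want δ > 0 such that 0 < |z − 10| < δ implies |√z − √10| < ε.
Multiplying by the conjugate, |√z − √10| = |z − 10|/(√z + √10).
Restrict δ ≤ 10 so that |z − 10| < 10 forces z > 0, and then √z + √10 > √10.
Hence |√z − √10| < |z − 10|/√10, which is < ε once |z − 10| < √10·ε.
Take δ = min(10, √10·ε). If 0 < |z − 10| < δ then z > 0 and |√z − √10| < |z − 10|/√10 < ε.

δ = min(10, √10·ε)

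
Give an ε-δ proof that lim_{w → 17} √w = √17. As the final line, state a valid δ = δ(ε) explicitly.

δ = min(17, √17·ε)

Suppose ε > 0. We want δ > 0 such that 0 < |w − 17| < δ implies |√w − √17| < ε.
Rationalise: √w − √17 = (w − 17)/(√w + √17), so |√w − √17| = |w − 17|/(√w + √17).
Restrict δ ≤ 17 so that |w − 17| < 17 forces w > 0, and then √w + √17 > √17.
Hence |√w − √17| < |w − 17|/√17, which is < ε once |w − 17| < √17·ε.
Take δ = min(17, √17·ε). If 0 < |w − 17| < δ then w > 0 and |√w − √17| < |w − 17|/√17 < ε.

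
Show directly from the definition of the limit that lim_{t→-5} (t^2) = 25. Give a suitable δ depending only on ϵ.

δ = min(2, ϵ/12)

Fix ϵ > 0. We seek δ > 0 with 0 < |t + 5| < δ ⇒ |t^2 − 25| < ϵ.
Factor: t^2 − 25 = (t + 5)(t - 5), so |t^2 − 25| = |t + 5|·|t - 5|.
Impose δ ≤ 2 so that |t| < 7; then |t - 5| ≤ 12.
Hence |t^2 − 25| ≤ 12|t + 5|, which is < ϵ once |t + 5| < ϵ/12.
Take δ = min(2, ϵ/12). If 0 < |t + 5| < δ then both bounds hold and |t^2 − 25| ≤ 12|t + 5| < 12·(ϵ/12) = ϵ.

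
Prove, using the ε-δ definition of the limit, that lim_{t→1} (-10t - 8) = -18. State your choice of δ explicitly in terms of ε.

δ = ε/10

Fix ε > 0. We need δ > 0 so that 0 < |t − 1| < δ implies |(-10t - 8) + 18| < ε.
|(-10t - 8) + 18| = |-10t + 10| = 10|t − 1|.
Thus it suffices that |t − 1| < ε/10.
Take δ = ε/10. If 0 < |t − 1| < δ then |(-10t - 8) + 18| = 10|t − 1| < 10·(ε/10) = ε.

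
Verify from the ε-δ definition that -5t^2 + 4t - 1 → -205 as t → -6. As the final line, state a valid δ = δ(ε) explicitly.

Fix ε > 0. We want δ > 0 such that 0 < |t + 6| < δ implies |(-5t^2 + 4t - 1) + 205| < ε.
(-5t^2 + 4t - 1) + 205 = -5t^2 + 4t + 204 = (t + 6)(-5t + 34).
So |(-5t^2 + 4t - 1) + 205| = |t + 6|·|-5t + 34|.
Require δ ≤ 1. Then |t + 6| < 1 gives |t| < 7, and by the triangle inequality |-5t + 34| ≤ 5·7 + 34 = 69.
Hence |(-5t^2 + 4t - 1) + 205| ≤ 69|t + 6| < ε provided |t + 6| < ε/69.
Choosing δ = min(1, ε/69) ensures both conditions, hence |(-5t^2 + 4t - 1) + 205| < ε.

δ = min(1, ε/69)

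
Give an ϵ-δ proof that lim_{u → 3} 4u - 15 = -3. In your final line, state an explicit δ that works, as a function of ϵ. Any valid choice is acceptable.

Suppose ϵ > 0. We need δ > 0 so that 0 < |u − 3| < δ implies |(4u - 15) + 3| < ϵ.
Since (4u - 15) + 3 = 4(u − 3), we have |(4u - 15) + 3| = 4|u − 3|.
So 4|u − 3| < ϵ exactly when |u − 3| < ϵ/4.
Choosing δ = ϵ/4 gives |(4u - 15) + 3| = 4|u − 3| < ϵ whenever |u − 3| < δ.

δ = ϵ/4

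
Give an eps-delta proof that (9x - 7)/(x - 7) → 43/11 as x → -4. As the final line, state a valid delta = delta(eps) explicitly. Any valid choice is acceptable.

delta = min(11/2, (121/112)eps)

Let eps > 0. We want delta > 0 with 0 < |x + 4| < delta ⇒ |(9x - 7)/(x - 7) − (43/11)| < eps.
Combining over a common denominator, (9x - 7)/(x - 7) − (43/11) = [(9x - 7)·(-11) − (-43)·(x - 7)] / [(-11)·(x - 7)] = -56(x + 4) / ((-11)(x - 7)).
So |(9x - 7)/(x - 7) − (43/11)| = 56|x + 4| / (11·|x − 7|).
Restrict delta ≤ 11/2. Then |x + 4| < 11/2 gives |x − 7| = |(x + 4) + (-11)| ≥ 11 − 11/2 = 11/2.
Hence |(9x - 7)/(x - 7) − (43/11)| < 56|x + 4|/(11·(11/2)) = (112/121)|x + 4|, which is < eps once |x + 4| < (121/112)eps.
Take delta = min(11/2, (121/112)eps). Then 0 < |x + 4| < delta forces both bounds, so |(9x - 7)/(x - 7) − (43/11)| < eps.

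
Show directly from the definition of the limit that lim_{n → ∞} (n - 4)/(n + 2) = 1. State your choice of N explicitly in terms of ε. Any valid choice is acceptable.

Fix ε > 0. For n ≥ 1, |(n - 4)/(n + 2) − 1| = |-6|/((n + 2)) = 6/((n + 2)).
Since n + 2 ≥ n for n ≥ 1, this is ≤ 6/(n) = 6/n.
So |(n - 4)/(n + 2) − 1| < ε whenever n > 6/ε.
Take N = 6/ε. If n > N then |(n - 4)/(n + 2) − 1| ≤ 6/n < ε.

N = 6/ε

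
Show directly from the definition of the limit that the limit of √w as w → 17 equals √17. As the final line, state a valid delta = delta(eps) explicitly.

Fix eps > 0. We want delta > 0 such that 0 < |w − 17| < delta implies |√w − √17| < eps.
Multiplying by the conjugate, |√w − √17| = |w − 17|/(√w + √17).
Restrict delta ≤ 17 so that |w − 17| < 17 forces w > 0, and then √w + √17 > √17.
Hence |√w − √17| < |w − 17|/√17, which is < eps once |w − 17| < √17·eps.
Take delta = min(17, √17·eps). If 0 < |w − 17| < delta then w > 0 and |√w − √17| < |w − 17|/√17 < eps.

delta = min(17, √17·eps)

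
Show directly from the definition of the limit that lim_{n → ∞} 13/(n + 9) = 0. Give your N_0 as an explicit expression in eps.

Let eps > 0 be given. For n ≥ 1, |13/(n + 9) − 0| = 13/(n + 9) ≤ 13/n.
We need 13/n < eps, i.e. n > 13/eps.
Take N_0 = 13/eps. If n > N_0 then |13/(n + 9)| ≤ 13/n < eps.

N_0 = 13/eps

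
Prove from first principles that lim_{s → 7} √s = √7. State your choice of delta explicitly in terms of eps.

delta = min(7, √7·eps)

Suppose eps > 0. We want delta > 0 such that 0 < |s − 7| < delta implies |√s − √7| < eps.
Rationalise: √s − √7 = (s − 7)/(√s + √7), so |√s − √7| = |s − 7|/(√s + √7).
Restrict delta ≤ 7 so that |s − 7| < 7 forces s > 0, and then √s + √7 > √7.
Hence |√s − √7| < |s − 7|/√7, which is < eps once |s − 7| < √7·eps.
Take delta = min(7, √7·eps). If 0 < |s − 7| < delta then s > 0 and |√s − √7| < |s − 7|/√7 < eps.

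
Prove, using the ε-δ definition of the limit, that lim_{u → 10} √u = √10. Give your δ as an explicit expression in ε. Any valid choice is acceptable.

Let ε > 0 be given. We want δ > 0 such that 0 < |u − 10| < δ implies |√u − √10| < ε.
Rationalise: √u − √10 = (u − 10)/(√u + √10), so |√u − √10| = |u − 10|/(√u + √10).
Restrict δ ≤ 10 so that |u − 10| < 10 forces u > 0, and then √u + √10 > √10.
Hence |√u − √10| < |u − 10|/√10, which is < ε once |u − 10| < √10·ε.
Take δ = min(10, √10·ε). If 0 < |u − 10| < δ then u > 0 and |√u − √10| < |u − 10|/√10 < ε.

δ = min(10, √10·ε)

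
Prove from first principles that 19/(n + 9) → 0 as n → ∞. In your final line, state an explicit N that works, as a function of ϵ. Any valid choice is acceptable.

Let ϵ > 0. For n ≥ 1, |19/(n + 9) − 0| = 19/(n + 9) ≤ 19/n.
We need 19/n < ϵ, i.e. n > 19/ϵ.
Take N = 19/ϵ. If n > N then |19/(n + 9)| ≤ 19/n < ϵ.

N = 19/ϵ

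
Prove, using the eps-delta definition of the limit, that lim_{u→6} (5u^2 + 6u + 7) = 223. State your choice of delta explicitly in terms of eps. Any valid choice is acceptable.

Let eps > 0 be given. We want delta > 0 such that 0 < |u − 6| < delta implies |(5u^2 + 6u + 7) − 223| < eps.
(5u^2 + 6u + 7) − 223 = 5u^2 + 6u - 216 = (u − 6)(5u + 36).
So |(5u^2 + 6u + 7) − 223| = |u − 6|·|5u + 36|.
Assume first that |u − 6| < 1, so |u| < 7. Then |5u + 36| ≤ 5·7 + 36 = 71.
Hence |(5u^2 + 6u + 7) − 223| ≤ 71|u − 6| < eps provided |u − 6| < eps/71.
Take delta = min(1, eps/71). Then 0 < |u − 6| < delta gives both |u − 6| < 1 and |u − 6| < eps/71, so |(5u^2 + 6u + 7) − 223| < eps.

delta = min(1, eps/71)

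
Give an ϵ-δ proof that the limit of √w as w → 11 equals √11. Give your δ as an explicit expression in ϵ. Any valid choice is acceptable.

δ = min(11, √11·ϵ)

Suppose ϵ > 0. We want δ > 0 such that 0 < |w − 11| < δ implies |√w − √11| < ϵ.
Multiplying by the conjugate, |√w − √11| = |w − 11|/(√w + √11).
Restrict δ ≤ 11 so that |w − 11| < 11 forces w > 0, and then √w + √11 > √11.
Hence |√w − √11| < |w − 11|/√11, which is < ϵ once |w − 11| < √11·ϵ.
Take δ = min(11, √11·ϵ). If 0 < |w − 11| < δ then w > 0 and |√w − √11| < |w − 11|/√11 < ϵ.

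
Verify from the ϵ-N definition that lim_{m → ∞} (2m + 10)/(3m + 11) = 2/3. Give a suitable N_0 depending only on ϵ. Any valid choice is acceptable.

N_0 = (8/9)/ϵ

Fix ϵ > 0. For m ≥ 1, |(2m + 10)/(3m + 11) − (2/3)| = |8|/(3(3m + 11)) = 8/(3(3m + 11)).
Since 3m + 11 ≥ 3m for m ≥ 1, this is ≤ 8/(3·3m) = (8/9)/m.
So |(2m + 10)/(3m + 11) − (2/3)| < ϵ whenever m > (8/9)/ϵ.
Take N_0 = (8/9)/ϵ. If m > N_0 then |(2m + 10)/(3m + 11) − (2/3)| ≤ (8/9)/m < ϵ.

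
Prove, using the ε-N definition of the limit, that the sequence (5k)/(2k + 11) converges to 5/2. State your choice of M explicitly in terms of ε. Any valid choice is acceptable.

M = (55/4)/ε

Suppose ε > 0. For k ≥ 1, |(5k)/(2k + 11) − (5/2)| = |-55|/(2(2k + 11)) = 55/(2(2k + 11)).
Since 2k + 11 ≥ 2k for k ≥ 1, this is ≤ 55/(2·2k) = (55/4)/k.
So |(5k)/(2k + 11) − (5/2)| < ε whenever k > (55/4)/ε.
Take M = (55/4)/ε. If k > M then |(5k)/(2k + 11) − (5/2)| ≤ (55/4)/k < ε.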